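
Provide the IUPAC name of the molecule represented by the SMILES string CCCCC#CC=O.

hept-2-ynal

The longest chain bearing the –CHO group and the multiple bond is 7 carbons long (heptane).
An aldehyde (terminal –CHO) is the principal characteristic group, giving the suffix -al.
A C≡C triple bond in the chain gives the infix -yne-.
The numbering direction is chosen so that the aldehyde carbon is C-1 by definition.
That gives the triple bond between C-2 and C-3.
Assembling the pieces gives hept-2-ynal.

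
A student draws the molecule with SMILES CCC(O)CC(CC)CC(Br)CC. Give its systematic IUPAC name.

7-bromo-5-ethylnonan-3-ol

Counting along the main chain through the –OH group gives 9 carbons: the parent is nonane.
An alcohol (–OH) is the principal characteristic group, giving the suffix -ol.
The numbering direction is chosen so that numbering from this end puts the hydroxyl group at C-3 rather than C-7.
This places the hydroxyl at C-3; a bromo group at C-7; an ethyl group at C-5.
Prefixes are listed alphabetically: bromo, ethyl.
Putting it together: 7-bromo-5-ethylnonan-3-ol.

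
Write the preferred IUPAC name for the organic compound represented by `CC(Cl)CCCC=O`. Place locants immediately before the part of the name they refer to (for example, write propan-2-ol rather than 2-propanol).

5-chlorohexanal

The longest carbon chain that includes the –CHO group has 6 carbons, so the parent hydride is hexane.
The highest-priority functional group is an aldehyde (terminal –CHO), so the name ends in -al.
The numbering direction is chosen so that the aldehyde carbon is C-1 by definition.
With this numbering: a chloro group at C-5.
Assembling the pieces gives 5-chlorohexanal.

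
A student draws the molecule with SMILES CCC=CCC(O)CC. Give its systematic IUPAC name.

Counting along the main chain through the –OH group and the multiple bond gives 8 carbons: the parent is octane.
An alcohol (–OH) is the principal characteristic group, giving the suffix -ol.
There is one C=C double bond, indicated by the ending -ene.
Number the chain so that numbering from this end puts the hydroxyl group at C-3 rather than C-6.
That gives the hydroxyl at C-3; the double bond between C-5 and C-6.
Assembling the pieces gives oct-5-en-3-ol.

oct-5-en-3-ol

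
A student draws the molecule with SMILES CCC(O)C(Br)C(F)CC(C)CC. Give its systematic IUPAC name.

4-bromo-5-fluoro-7-methylnonan-3-ol

The longest chain bearing the –OH group is 9 carbons long (nonane).
The principal characteristic group is an alcohol (–OH), named with the suffix -ol.
Number the chain so that numbering from this end puts the hydroxyl group at C-3 rather than C-7.
This places the hydroxyl at C-3; a bromo group at C-4; a fluoro group at C-5; a methyl group at C-7.
The substituents are ordered alphabetically, ignoring any di-/tri- multipliers.
Assembling the pieces gives 4-bromo-5-fluoro-7-methylnonan-3-ol.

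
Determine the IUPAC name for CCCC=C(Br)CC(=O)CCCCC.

8-bromododec-8-en-6-one

The longest carbon chain that includes the carbonyl and the multiple bond has 12 carbons, so the parent hydride is dodecane.
The highest-priority functional group is a ketone (C=O on an internal carbon), so the name ends in -one.
A C=C double bond in the chain gives the infix -ene-.
Choose the numbering such that numbering from this end puts the carbonyl group at C-6 rather than C-7.
With this numbering: the carbonyl at C-6; the double bond between C-8 and C-9; a bromo group at C-8.
Putting it together: 8-bromododec-8-en-6-one.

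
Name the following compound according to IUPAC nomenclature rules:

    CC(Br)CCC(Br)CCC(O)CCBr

The longest carbon chain that includes the –OH group has 10 carbons, so the parent hydride is decane.
An alcohol (–OH) is the principal characteristic group, giving the suffix -ol.
Choose the numbering such that numbering from this end puts the hydroxyl group at C-3 rather than C-8.
With this numbering: the hydroxyl at C-3; bromo groups at C-1 and C-6 and C-9.
Assembling the pieces gives 1,6,9-tribromodecan-3-ol.

1,6,9-tribromodecan-3-ol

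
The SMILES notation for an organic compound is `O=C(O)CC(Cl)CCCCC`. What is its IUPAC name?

The longest carbon chain that includes the –COOH group has 8 carbons, so the parent hydride is octane.
The principal characteristic group is a carboxylic acid (terminal –COOH), named with the suffix -oic acid.
Choose the numbering such that the carboxylic acid carbon is C-1 by definition.
That gives a chloro group at C-3.
Assembling the pieces gives 3-chlorooctanoic acid.

3-chlorooctanoic acid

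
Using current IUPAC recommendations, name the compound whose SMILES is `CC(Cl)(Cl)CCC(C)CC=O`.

The longest carbon chain that includes the –CHO group has 7 carbons, so the parent hydride is heptane.
An aldehyde (terminal –CHO) is the principal characteristic group, giving the suffix -al.
Number the chain so that the aldehyde carbon is C-1 by definition.
That gives two chloro groups at C-6; a methyl group at C-3.
Prefixes are listed alphabetically: chloro, methyl.
The name is 6,6-dichloro-3-methylheptanal.

6,6-dichloro-3-methylheptanal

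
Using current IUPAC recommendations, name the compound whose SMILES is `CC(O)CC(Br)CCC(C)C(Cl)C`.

4-bromo-8-chloro-7-methylnonan-2-ol

The longest chain bearing the –OH group is 9 carbons long (nonane).
The principal characteristic group is an alcohol (–OH), named with the suffix -ol.
The numbering direction is chosen so that numbering from this end puts the hydroxyl group at C-2 rather than C-8.
With this numbering: the hydroxyl at C-2; a bromo group at C-4; a chloro group at C-8; a methyl group at C-7.
Substituent prefixes are cited in alphabetical order (multiplying prefixes like di-/tri- are ignored for ordering).
Assembling the pieces gives 4-bromo-8-chloro-7-methylnonan-2-ol.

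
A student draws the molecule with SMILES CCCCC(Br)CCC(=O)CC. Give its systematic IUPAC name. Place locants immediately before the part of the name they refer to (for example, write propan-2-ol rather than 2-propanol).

6-bromodecan-3-one

The longest carbon chain that includes the carbonyl has 10 carbons, so the parent hydride is decane.
The highest-priority functional group is a ketone (C=O on an internal carbon), so the name ends in -one.
The numbering direction is chosen so that numbering from this end puts the carbonyl group at C-3 rather than C-8.
That gives the carbonyl at C-3; a bromo group at C-6.
The name is 6-bromodecan-3-one.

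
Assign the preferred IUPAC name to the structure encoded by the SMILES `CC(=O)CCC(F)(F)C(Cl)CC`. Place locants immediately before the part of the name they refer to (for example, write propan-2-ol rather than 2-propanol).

Counting along the main chain through the carbonyl gives 8 carbons: the parent is octane.
The principal characteristic group is a ketone (C=O on an internal carbon), named with the suffix -one.
The numbering direction is chosen so that numbering from this end puts the carbonyl group at C-2 rather than C-7.
With this numbering: the carbonyl at C-2; a chloro group at C-6; two fluoro groups at C-5.
Prefixes are listed alphabetically: chloro, fluoro.
The name is 6-chloro-5,5-difluorooctan-2-one.

6-chloro-5,5-difluorooctan-2-one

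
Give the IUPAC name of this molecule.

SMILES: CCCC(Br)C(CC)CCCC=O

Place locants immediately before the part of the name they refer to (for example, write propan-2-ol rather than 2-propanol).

6-bromo-5-ethylnonanal

Counting along the main chain through the –CHO group gives 9 carbons: the parent is nonane.
The principal characteristic group is an aldehyde (terminal –CHO), named with the suffix -al.
The numbering direction is chosen so that the aldehyde carbon is C-1 by definition.
With this numbering: a bromo group at C-6; an ethyl group at C-5.
Substituent prefixes are cited in alphabetical order (multiplying prefixes like di-/tri- are ignored for ordering).
Putting it together: 6-bromo-5-ethylnonanal.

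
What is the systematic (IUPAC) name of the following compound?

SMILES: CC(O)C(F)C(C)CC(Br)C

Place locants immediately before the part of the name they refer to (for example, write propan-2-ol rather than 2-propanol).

Counting along the main chain through the –OH group gives 7 carbons: the parent is heptane.
An alcohol (–OH) is the principal characteristic group, giving the suffix -ol.
Number the chain so that numbering from this end puts the hydroxyl group at C-2 rather than C-6.
With this numbering: the hydroxyl at C-2; a bromo group at C-6; a fluoro group at C-3; a methyl group at C-4.
The substituents are ordered alphabetically, ignoring any di-/tri- multipliers.
Assembling the pieces gives 6-bromo-3-fluoro-4-methylheptan-2-ol.

6-bromo-3-fluoro-4-methylheptan-2-ol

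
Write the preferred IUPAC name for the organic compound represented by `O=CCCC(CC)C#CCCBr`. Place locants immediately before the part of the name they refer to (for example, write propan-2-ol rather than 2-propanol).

The longest carbon chain that includes the –CHO group and the multiple bond has 8 carbons, so the parent hydride is octane.
The principal characteristic group is an aldehyde (terminal –CHO), named with the suffix -al.
There is one C≡C triple bond, indicated by the ending -yne.
The numbering direction is chosen so that the aldehyde carbon is C-1 by definition.
This places the triple bond between C-5 and C-6; a bromo group at C-8; an ethyl group at C-4.
The substituents are ordered alphabetically, ignoring any di-/tri- multipliers.
Assembling the pieces gives 8-bromo-4-ethyloct-5-ynal.

8-bromo-4-ethyloct-5-ynal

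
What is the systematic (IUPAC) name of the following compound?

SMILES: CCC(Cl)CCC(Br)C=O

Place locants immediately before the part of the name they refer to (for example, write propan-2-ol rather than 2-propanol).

Counting along the main chain through the –CHO group gives 7 carbons: the parent is heptane.
An aldehyde (terminal –CHO) is the principal characteristic group, giving the suffix -al.
The numbering direction is chosen so that the aldehyde carbon is C-1 by definition.
With this numbering: a bromo group at C-2; a chloro group at C-5.
Substituent prefixes are cited in alphabetical order (multiplying prefixes like di-/tri- are ignored for ordering).
Putting it together: 2-bromo-5-chloroheptanal.

2-bromo-5-chloroheptanal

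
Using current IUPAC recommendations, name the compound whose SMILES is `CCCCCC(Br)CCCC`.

The longest continuous carbon chain has 10 atoms, so the parent hydride is decane.
Number the chain so that the substituent locant set {5} is lower than {6} at the first point of difference.
This places a bromo group at C-5.
Putting it together: 5-bromodecane.

5-bromodecane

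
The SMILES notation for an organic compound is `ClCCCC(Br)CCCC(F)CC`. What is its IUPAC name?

The parent chain contains 10 carbons (decane).
The numbering direction is chosen so that the substituent locant set {1,4,8} is lower than {3,7,10} at the first point of difference.
That gives a bromo group at C-4; a chloro group at C-1; a fluoro group at C-8.
Prefixes are listed alphabetically: bromo, chloro, fluoro.
The name is 4-bromo-1-chloro-8-fluorodecane.

4-bromo-1-chloro-8-fluorodecane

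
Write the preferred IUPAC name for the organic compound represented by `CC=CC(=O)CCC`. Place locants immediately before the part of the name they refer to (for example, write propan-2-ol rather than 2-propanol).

hept-2-en-4-one

The longest chain bearing the carbonyl and the multiple bond is 7 carbons long (heptane).
A ketone (C=O on an internal carbon) is the principal characteristic group, giving the suffix -one.
There is one C=C double bond, indicated by the ending -ene.
Choose the numbering such that numbering from this end puts the double bond at C-2 rather than C-5.
That gives the carbonyl at C-4; the double bond between C-2 and C-3.
Putting it together: hept-2-en-4-one.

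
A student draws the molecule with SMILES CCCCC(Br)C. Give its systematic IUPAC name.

The longest continuous carbon chain has 6 atoms, so the parent hydride is hexane.
Choose the numbering such that the substituent locant set {2} is lower than {5} at the first point of difference.
With this numbering: a bromo group at C-2.
Putting it together: 2-bromohexane.

2-bromohexane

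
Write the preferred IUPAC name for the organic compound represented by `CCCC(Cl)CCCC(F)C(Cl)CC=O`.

3,8-dichloro-4-fluoroundecanal

The longest carbon chain that includes the –CHO group has 11 carbons, so the parent hydride is undecane.
The principal characteristic group is an aldehyde (terminal –CHO), named with the suffix -al.
The numbering direction is chosen so that the aldehyde carbon is C-1 by definition.
That gives chloro groups at C-3 and C-8; a fluoro group at C-4.
Prefixes are listed alphabetically: chloro, fluoro.
The name is 3,8-dichloro-4-fluoroundecanal.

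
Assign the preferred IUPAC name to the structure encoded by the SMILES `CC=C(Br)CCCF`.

The longest chain bearing the multiple bond is 6 carbons long (hexane).
The chain contains a C=C double bond, so the unsaturation ending is -ene.
The numbering direction is chosen so that numbering from this end puts the double bond at C-2 rather than C-4.
That gives the double bond between C-2 and C-3; a bromo group at C-3; a fluoro group at C-6.
Substituent prefixes are cited in alphabetical order (multiplying prefixes like di-/tri- are ignored for ordering).
Assembling the pieces gives 3-bromo-6-fluorohex-2-ene.

3-bromo-6-fluorohex-2-ene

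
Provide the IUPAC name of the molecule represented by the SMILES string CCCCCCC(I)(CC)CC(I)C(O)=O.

The longest carbon chain that includes the –COOH group has 10 carbons, so the parent hydride is decane.
The principal characteristic group is a carboxylic acid (terminal –COOH), named with the suffix -oic acid.
Number the chain so that the carboxylic acid carbon is C-1 by definition.
That gives an ethyl group at C-4; iodo groups at C-2 and C-4.
The substituents are ordered alphabetically, ignoring any di-/tri- multipliers.
The name is 4-ethyl-2,4-diiododecanoic acid.

4-ethyl-2,4-diiododecanoic acid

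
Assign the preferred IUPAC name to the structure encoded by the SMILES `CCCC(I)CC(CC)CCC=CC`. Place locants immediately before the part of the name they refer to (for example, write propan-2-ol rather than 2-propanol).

Counting along the main chain through the multiple bond gives 11 carbons: the parent is undecane.
The chain contains a C=C double bond, so the unsaturation ending is -ene.
Number the chain so that numbering from this end puts the double bond at C-2 rather than C-9.
With this numbering: the double bond between C-2 and C-3; an ethyl group at C-6; an iodo group at C-8.
The substituents are ordered alphabetically, ignoring any di-/tri- multipliers.
Putting it together: 6-ethyl-8-iodoundec-2-ene.

6-ethyl-8-iodoundec-2-ene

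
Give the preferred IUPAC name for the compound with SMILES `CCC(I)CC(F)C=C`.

The longest carbon chain that includes the multiple bond has 7 carbons, so the parent hydride is heptane.
The chain contains a C=C double bond, so the unsaturation ending is -ene.
Number the chain so that numbering from this end puts the double bond at C-1 rather than C-6.
This places the double bond between C-1 and C-2; a fluoro group at C-3; an iodo group at C-5.
Substituent prefixes are cited in alphabetical order (multiplying prefixes like di-/tri- are ignored for ordering).
Putting it together: 3-fluoro-5-iodohept-1-ene.

3-fluoro-5-iodohept-1-ene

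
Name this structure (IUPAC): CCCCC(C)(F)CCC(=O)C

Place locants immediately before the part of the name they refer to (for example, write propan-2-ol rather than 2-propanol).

The longest carbon chain that includes the carbonyl has 9 carbons, so the parent hydride is nonane.
The principal characteristic group is a ketone (C=O on an internal carbon), named with the suffix -one.
Choose the numbering such that numbering from this end puts the carbonyl group at C-2 rather than C-8.
That gives the carbonyl at C-2; a fluoro group at C-5; a methyl group at C-5.
The substituents are ordered alphabetically, ignoring any di-/tri- multipliers.
Assembling the pieces gives 5-fluoro-5-methylnonan-2-one.

5-fluoro-5-methylnonan-2-one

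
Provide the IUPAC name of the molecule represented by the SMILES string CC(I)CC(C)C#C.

5-iodo-3-methylhex-1-yne

Counting along the main chain through the multiple bond gives 6 carbons: the parent is hexane.
There is one C≡C triple bond, indicated by the ending -yne.
Choose the numbering such that numbering from this end puts the triple bond at C-1 rather than C-5.
This places the triple bond between C-1 and C-2; an iodo group at C-5; a methyl group at C-3.
Substituent prefixes are cited in alphabetical order (multiplying prefixes like di-/tri- are ignored for ordering).
Putting it together: 5-iodo-3-methylhex-1-yne.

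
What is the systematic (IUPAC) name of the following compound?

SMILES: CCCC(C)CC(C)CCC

The longest carbon chain is 9 atoms: the parent is nonane.
The molecule is symmetric, so either numbering direction gives the same locants.
That gives methyl groups at C-4 and C-6.
Assembling the pieces gives 4,6-dimethylnonane.

4,6-dimethylnonane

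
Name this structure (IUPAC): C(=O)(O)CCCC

pentanoic acid

Counting along the main chain through the –COOH group gives 5 carbons: the parent is pentane.
The highest-priority functional group is a carboxylic acid (terminal –COOH), so the name ends in -oic acid.
Choose the numbering such that the carboxylic acid carbon is C-1 by definition.
Putting it together: pentanoic acid.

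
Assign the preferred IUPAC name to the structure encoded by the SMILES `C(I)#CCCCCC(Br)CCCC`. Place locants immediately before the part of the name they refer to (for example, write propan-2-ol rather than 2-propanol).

7-bromo-1-iodoundec-1-yne

Counting along the main chain through the multiple bond gives 11 carbons: the parent is undecane.
A C≡C triple bond in the chain gives the infix -yne-.
The numbering direction is chosen so that numbering from this end puts the triple bond at C-1 rather than C-10.
This places the triple bond between C-1 and C-2; a bromo group at C-7; an iodo group at C-1.
The substituents are ordered alphabetically, ignoring any di-/tri- multipliers.
Putting it together: 7-bromo-1-iodoundec-1-yne.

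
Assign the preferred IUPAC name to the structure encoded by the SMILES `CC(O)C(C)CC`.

3-methylpentan-2-ol

The longest carbon chain that includes the –OH group has 5 carbons, so the parent hydride is pentane.
The principal characteristic group is an alcohol (–OH), named with the suffix -ol.
The numbering direction is chosen so that numbering from this end puts the hydroxyl group at C-2 rather than C-4.
That gives the hydroxyl at C-2; a methyl group at C-3.
Assembling the pieces gives 3-methylpentan-2-ol.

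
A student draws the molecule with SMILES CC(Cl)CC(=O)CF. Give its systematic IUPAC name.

4-chloro-1-fluoropentan-2-one

The longest chain bearing the carbonyl is 5 carbons long (pentane).
A ketone (C=O on an internal carbon) is the principal characteristic group, giving the suffix -one.
Number the chain so that numbering from this end puts the carbonyl group at C-2 rather than C-4.
This places the carbonyl at C-2; a chloro group at C-4; a fluoro group at C-1.
The substituents are ordered alphabetically, ignoring any di-/tri- multipliers.
Putting it together: 4-chloro-1-fluoropentan-2-one.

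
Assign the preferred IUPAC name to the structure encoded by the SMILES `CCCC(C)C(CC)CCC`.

The longest carbon chain is 8 atoms: the parent is octane.
The numbering direction is chosen so that the locant sets are identical either way, so the alphabetically earlier ethyl substituent takes the lower locant (4 rather than 5).
This places an ethyl group at C-4; a methyl group at C-5.
Substituent prefixes are cited in alphabetical order (multiplying prefixes like di-/tri- are ignored for ordering).
Putting it together: 4-ethyl-5-methyloctane.

4-ethyl-5-methyloctane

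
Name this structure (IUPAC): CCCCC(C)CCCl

The longest carbon chain is 7 atoms: the parent is heptane.
Choose the numbering such that the substituent locant set {1,3} is lower than {5,7} at the first point of difference.
That gives a chloro group at C-1; a methyl group at C-3.
Substituent prefixes are cited in alphabetical order (multiplying prefixes like di-/tri- are ignored for ordering).
Putting it together: 1-chloro-3-methylheptane.

1-chloro-3-methylheptane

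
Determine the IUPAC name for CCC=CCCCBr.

The longest carbon chain that includes the multiple bond has 7 carbons, so the parent hydride is heptane.
A C=C double bond in the chain gives the infix -ene-.
Choose the numbering such that numbering from this end puts the double bond at C-3 rather than C-4.
With this numbering: the double bond between C-3 and C-4; a bromo group at C-7.
The name is 7-bromohept-3-ene.

7-bromohept-3-ene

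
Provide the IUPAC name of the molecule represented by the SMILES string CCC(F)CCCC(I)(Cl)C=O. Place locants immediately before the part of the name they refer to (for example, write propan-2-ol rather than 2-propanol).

2-chloro-6-fluoro-2-iodooctanal

Counting along the main chain through the –CHO group gives 8 carbons: the parent is octane.
The highest-priority functional group is an aldehyde (terminal –CHO), so the name ends in -al.
The numbering direction is chosen so that the aldehyde carbon is C-1 by definition.
This places a chloro group at C-2; a fluoro group at C-6; an iodo group at C-2.
Substituent prefixes are cited in alphabetical order (multiplying prefixes like di-/tri- are ignored for ordering).
The name is 2-chloro-6-fluoro-2-iodooctanal.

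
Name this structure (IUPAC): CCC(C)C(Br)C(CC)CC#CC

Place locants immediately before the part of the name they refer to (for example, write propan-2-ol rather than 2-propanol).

6-bromo-5-ethyl-7-methylnon-2-yne

Counting along the main chain through the multiple bond gives 9 carbons: the parent is nonane.
A C≡C triple bond in the chain gives the infix -yne-.
Number the chain so that numbering from this end puts the triple bond at C-2 rather than C-7.
This places the triple bond between C-2 and C-3; a bromo group at C-6; an ethyl group at C-5; a methyl group at C-7.
Prefixes are listed alphabetically: bromo, ethyl, methyl.
The name is 6-bromo-5-ethyl-7-methylnon-2-yne.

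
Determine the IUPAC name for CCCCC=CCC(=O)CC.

dec-5-en-3-one

The longest carbon chain that includes the carbonyl and the multiple bond has 10 carbons, so the parent hydride is decane.
The principal characteristic group is a ketone (C=O on an internal carbon), named with the suffix -one.
The chain contains a C=C double bond, so the unsaturation ending is -ene.
The numbering direction is chosen so that numbering from this end puts the carbonyl group at C-3 rather than C-8.
That gives the carbonyl at C-3; the double bond between C-5 and C-6.
Assembling the pieces gives dec-5-en-3-one.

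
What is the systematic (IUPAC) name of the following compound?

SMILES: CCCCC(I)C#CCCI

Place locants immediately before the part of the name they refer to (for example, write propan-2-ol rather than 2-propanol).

The longest carbon chain that includes the multiple bond has 9 carbons, so the parent hydride is nonane.
There is one C≡C triple bond, indicated by the ending -yne.
Choose the numbering such that numbering from this end puts the triple bond at C-3 rather than C-6.
With this numbering: the triple bond between C-3 and C-4; iodo groups at C-1 and C-5.
Assembling the pieces gives 1,5-diiodonon-3-yne.

1,5-diiodonon-3-yne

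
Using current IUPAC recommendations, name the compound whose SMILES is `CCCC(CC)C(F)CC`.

4-ethyl-3-fluoroheptane

The parent chain contains 7 carbons (heptane).
The numbering direction is chosen so that the substituent locant set {3,4} is lower than {4,5} at the first point of difference.
This places an ethyl group at C-4; a fluoro group at C-3.
The substituents are ordered alphabetically, ignoring any di-/tri- multipliers.
Putting it together: 4-ethyl-3-fluoroheptane.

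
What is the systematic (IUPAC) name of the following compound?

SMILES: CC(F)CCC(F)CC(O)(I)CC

The longest chain bearing the –OH group is 9 carbons long (nonane).
The principal characteristic group is an alcohol (–OH), named with the suffix -ol.
Number the chain so that numbering from this end puts the hydroxyl group at C-3 rather than C-7.
That gives the hydroxyl at C-3; fluoro groups at C-5 and C-8; an iodo group at C-3.
Substituent prefixes are cited in alphabetical order (multiplying prefixes like di-/tri- are ignored for ordering).
The name is 5,8-difluoro-3-iodononan-3-ol.

5,8-difluoro-3-iodononan-3-ol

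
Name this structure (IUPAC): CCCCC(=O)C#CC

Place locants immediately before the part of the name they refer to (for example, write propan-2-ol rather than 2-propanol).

oct-2-yn-4-one

The longest chain bearing the carbonyl and the multiple bond is 8 carbons long (octane).
The highest-priority functional group is a ketone (C=O on an internal carbon), so the name ends in -one.
A C≡C triple bond in the chain gives the infix -yne-.
The numbering direction is chosen so that numbering from this end puts the carbonyl group at C-4 rather than C-5.
With this numbering: the carbonyl at C-4; the triple bond between C-2 and C-3.
Assembling the pieces gives oct-2-yn-4-one.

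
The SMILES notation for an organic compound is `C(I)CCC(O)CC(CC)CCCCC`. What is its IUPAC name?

The longest carbon chain that includes the –OH group has 11 carbons, so the parent hydride is undecane.
An alcohol (–OH) is the principal characteristic group, giving the suffix -ol.
The numbering direction is chosen so that numbering from this end puts the hydroxyl group at C-4 rather than C-8.
That gives the hydroxyl at C-4; an ethyl group at C-6; an iodo group at C-1.
Substituent prefixes are cited in alphabetical order (multiplying prefixes like di-/tri- are ignored for ordering).
Putting it together: 6-ethyl-1-iodoundecan-4-ol.

6-ethyl-1-iodoundecan-4-ol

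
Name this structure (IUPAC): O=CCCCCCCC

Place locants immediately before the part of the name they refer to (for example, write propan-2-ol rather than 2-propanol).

octanal

Counting along the main chain through the –CHO group gives 8 carbons: the parent is octane.
The highest-priority functional group is an aldehyde (terminal –CHO), so the name ends in -al.
Choose the numbering such that the aldehyde carbon is C-1 by definition.
Putting it together: octanal.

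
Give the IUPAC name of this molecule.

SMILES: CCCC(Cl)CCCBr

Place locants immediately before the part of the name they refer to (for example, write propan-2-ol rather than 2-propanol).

1-bromo-4-chloroheptane

The longest carbon chain is 7 atoms: the parent is heptane.
Choose the numbering such that the substituent locant set {1,4} is lower than {4,7} at the first point of difference.
That gives a bromo group at C-1; a chloro group at C-4.
Prefixes are listed alphabetically: bromo, chloro.
The name is 1-bromo-4-chloroheptane.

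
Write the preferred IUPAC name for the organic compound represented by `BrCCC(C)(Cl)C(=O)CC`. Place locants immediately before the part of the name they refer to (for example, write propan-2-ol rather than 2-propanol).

6-bromo-4-chloro-4-methylhexan-3-one

Counting along the main chain through the carbonyl gives 6 carbons: the parent is hexane.
The principal characteristic group is a ketone (C=O on an internal carbon), named with the suffix -one.
Number the chain so that numbering from this end puts the carbonyl group at C-3 rather than C-4.
This places the carbonyl at C-3; a bromo group at C-6; a chloro group at C-4; a methyl group at C-4.
Substituent prefixes are cited in alphabetical order (multiplying prefixes like di-/tri- are ignored for ordering).
The name is 6-bromo-4-chloro-4-methylhexan-3-one.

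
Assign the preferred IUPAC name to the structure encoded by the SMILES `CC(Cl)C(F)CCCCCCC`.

The longest continuous carbon chain has 10 atoms, so the parent hydride is decane.
Choose the numbering such that the substituent locant set {2,3} is lower than {8,9} at the first point of difference.
With this numbering: a chloro group at C-2; a fluoro group at C-3.
The substituents are ordered alphabetically, ignoring any di-/tri- multipliers.
Assembling the pieces gives 2-chloro-3-fluorodecane.

2-chloro-3-fluorodecane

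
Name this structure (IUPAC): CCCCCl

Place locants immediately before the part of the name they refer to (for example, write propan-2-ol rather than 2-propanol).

The longest carbon chain is 4 atoms: the parent is butane.
Choose the numbering such that the substituent locant set {1} is lower than {4} at the first point of difference.
With this numbering: a chloro group at C-1.
Assembling the pieces gives 1-chlorobutane.

1-chlorobutane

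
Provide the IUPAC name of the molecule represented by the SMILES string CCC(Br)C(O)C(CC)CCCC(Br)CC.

The longest chain bearing the –OH group is 11 carbons long (undecane).
The highest-priority functional group is an alcohol (–OH), so the name ends in -ol.
Number the chain so that numbering from this end puts the hydroxyl group at C-4 rather than C-8.
With this numbering: the hydroxyl at C-4; bromo groups at C-3 and C-9; an ethyl group at C-5.
The substituents are ordered alphabetically, ignoring any di-/tri- multipliers.
The name is 3,9-dibromo-5-ethylundecan-4-ol.

3,9-dibromo-5-ethylundecan-4-ol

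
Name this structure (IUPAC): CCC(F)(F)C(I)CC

The longest carbon chain is 6 atoms: the parent is hexane.
The numbering direction is chosen so that the substituent locant set {3,3,4} is lower than {3,4,4} at the first point of difference.
This places two fluoro groups at C-3; an iodo group at C-4.
Prefixes are listed alphabetically: fluoro, iodo.
Putting it together: 3,3-difluoro-4-iodohexane.

3,3-difluoro-4-iodohexane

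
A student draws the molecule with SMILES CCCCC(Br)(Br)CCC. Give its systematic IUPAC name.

4,4-dibromooctane

The parent chain contains 8 carbons (octane).
Number the chain so that the substituent locant set {4,4} is lower than {5,5} at the first point of difference.
This places two bromo groups at C-4.
Assembling the pieces gives 4,4-dibromooctane.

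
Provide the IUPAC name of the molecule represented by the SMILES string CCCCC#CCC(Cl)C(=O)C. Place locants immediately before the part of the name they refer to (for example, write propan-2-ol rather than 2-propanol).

3-chlorodec-5-yn-2-one

Counting along the main chain through the carbonyl and the multiple bond gives 10 carbons: the parent is decane.
The highest-priority functional group is a ketone (C=O on an internal carbon), so the name ends in -one.
A C≡C triple bond in the chain gives the infix -yne-.
Number the chain so that numbering from this end puts the carbonyl group at C-2 rather than C-9.
This places the carbonyl at C-2; the triple bond between C-5 and C-6; a chloro group at C-3.
The name is 3-chlorodec-5-yn-2-one.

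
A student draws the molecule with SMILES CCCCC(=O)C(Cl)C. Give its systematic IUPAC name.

The longest chain bearing the carbonyl is 7 carbons long (heptane).
A ketone (C=O on an internal carbon) is the principal characteristic group, giving the suffix -one.
The numbering direction is chosen so that numbering from this end puts the carbonyl group at C-3 rather than C-5.
With this numbering: the carbonyl at C-3; a chloro group at C-2.
Assembling the pieces gives 2-chloroheptan-3-one.

2-chloroheptan-3-one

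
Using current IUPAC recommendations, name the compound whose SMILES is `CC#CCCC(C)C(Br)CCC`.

7-bromo-6-methyldec-2-yne

Counting along the main chain through the multiple bond gives 10 carbons: the parent is decane.
A C≡C triple bond in the chain gives the infix -yne-.
The numbering direction is chosen so that numbering from this end puts the triple bond at C-2 rather than C-8.
This places the triple bond between C-2 and C-3; a bromo group at C-7; a methyl group at C-6.
Substituent prefixes are cited in alphabetical order (multiplying prefixes like di-/tri- are ignored for ordering).
The name is 7-bromo-6-methyldec-2-yne.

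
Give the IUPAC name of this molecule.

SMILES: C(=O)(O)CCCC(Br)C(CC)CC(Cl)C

The longest carbon chain that includes the –COOH group has 9 carbons, so the parent hydride is nonane.
The highest-priority functional group is a carboxylic acid (terminal –COOH), so the name ends in -oic acid.
Choose the numbering such that the carboxylic acid carbon is C-1 by definition.
This places a bromo group at C-5; a chloro group at C-8; an ethyl group at C-6.
The substituents are ordered alphabetically, ignoring any di-/tri- multipliers.
Assembling the pieces gives 5-bromo-8-chloro-6-ethylnonanoic acid.

5-bromo-8-chloro-6-ethylnonanoic acid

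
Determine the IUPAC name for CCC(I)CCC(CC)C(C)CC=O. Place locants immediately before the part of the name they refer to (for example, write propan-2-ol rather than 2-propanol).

Counting along the main chain through the –CHO group gives 9 carbons: the parent is nonane.
The principal characteristic group is an aldehyde (terminal –CHO), named with the suffix -al.
The numbering direction is chosen so that the aldehyde carbon is C-1 by definition.
This places an ethyl group at C-4; an iodo group at C-7; a methyl group at C-3.
Substituent prefixes are cited in alphabetical order (multiplying prefixes like di-/tri- are ignored for ordering).
The name is 4-ethyl-7-iodo-3-methylnonanal.

4-ethyl-7-iodo-3-methylnonanal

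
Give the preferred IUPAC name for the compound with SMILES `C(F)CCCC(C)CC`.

The longest continuous carbon chain has 7 atoms, so the parent hydride is heptane.
Choose the numbering such that the substituent locant set {1,5} is lower than {3,7} at the first point of difference.
This places a fluoro group at C-1; a methyl group at C-5.
Substituent prefixes are cited in alphabetical order (multiplying prefixes like di-/tri- are ignored for ordering).
The name is 1-fluoro-5-methylheptane.

1-fluoro-5-methylheptane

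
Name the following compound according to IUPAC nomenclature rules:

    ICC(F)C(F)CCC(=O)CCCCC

2,3-difluoro-1-iodoundecan-6-one

The longest chain bearing the carbonyl is 11 carbons long (undecane).
A ketone (C=O on an internal carbon) is the principal characteristic group, giving the suffix -one.
Choose the numbering such that the substituent locant set {1,2,3} is lower than {9,10,11} at the first point of difference.
With this numbering: the carbonyl at C-6; fluoro groups at C-2 and C-3; an iodo group at C-1.
The substituents are ordered alphabetically, ignoring any di-/tri- multipliers.
Putting it together: 2,3-difluoro-1-iodoundecan-6-one.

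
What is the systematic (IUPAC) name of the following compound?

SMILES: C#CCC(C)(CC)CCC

The longest carbon chain that includes the multiple bond has 7 carbons, so the parent hydride is heptane.
The chain contains a C≡C triple bond, so the unsaturation ending is -yne.
Choose the numbering such that numbering from this end puts the triple bond at C-1 rather than C-6.
This places the triple bond between C-1 and C-2; an ethyl group at C-4; a methyl group at C-4.
Prefixes are listed alphabetically: ethyl, methyl.
Putting it together: 4-ethyl-4-methylhept-1-yne.

4-ethyl-4-methylhept-1-yne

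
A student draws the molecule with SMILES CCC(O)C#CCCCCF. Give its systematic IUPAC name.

The longest carbon chain that includes the –OH group and the multiple bond has 9 carbons, so the parent hydride is nonane.
An alcohol (–OH) is the principal characteristic group, giving the suffix -ol.
A C≡C triple bond in the chain gives the infix -yne-.
Choose the numbering such that numbering from this end puts the hydroxyl group at C-3 rather than C-7.
With this numbering: the hydroxyl at C-3; the triple bond between C-4 and C-5; a fluoro group at C-9.
The name is 9-fluoronon-4-yn-3-ol.

9-fluoronon-4-yn-3-ol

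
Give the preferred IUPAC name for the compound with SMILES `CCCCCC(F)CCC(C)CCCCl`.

1-chloro-7-fluoro-4-methyldodecane

The longest carbon chain is 12 atoms: the parent is dodecane.
Choose the numbering such that the substituent locant set {1,4,7} is lower than {6,9,12} at the first point of difference.
That gives a chloro group at C-1; a fluoro group at C-7; a methyl group at C-4.
Substituent prefixes are cited in alphabetical order (multiplying prefixes like di-/tri- are ignored for ordering).
Putting it together: 1-chloro-7-fluoro-4-methyldodecane.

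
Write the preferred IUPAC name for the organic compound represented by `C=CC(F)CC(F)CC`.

3,5-difluorohept-1-ene

The longest chain bearing the multiple bond is 7 carbons long (heptane).
The chain contains a C=C double bond, so the unsaturation ending is -ene.
The numbering direction is chosen so that numbering from this end puts the double bond at C-1 rather than C-6.
That gives the double bond between C-1 and C-2; fluoro groups at C-3 and C-5.
The name is 3,5-difluorohept-1-ene.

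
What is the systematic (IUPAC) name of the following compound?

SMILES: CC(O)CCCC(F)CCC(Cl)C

9-chloro-6-fluorodecan-2-ol

The longest carbon chain that includes the –OH group has 10 carbons, so the parent hydride is decane.
An alcohol (–OH) is the principal characteristic group, giving the suffix -ol.
The numbering direction is chosen so that numbering from this end puts the hydroxyl group at C-2 rather than C-9.
That gives the hydroxyl at C-2; a chloro group at C-9; a fluoro group at C-6.
The substituents are ordered alphabetically, ignoring any di-/tri- multipliers.
Assembling the pieces gives 9-chloro-6-fluorodecan-2-ol.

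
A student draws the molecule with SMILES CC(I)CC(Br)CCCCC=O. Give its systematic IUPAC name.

The longest chain bearing the –CHO group is 9 carbons long (nonane).
An aldehyde (terminal –CHO) is the principal characteristic group, giving the suffix -al.
The numbering direction is chosen so that the aldehyde carbon is C-1 by definition.
This places a bromo group at C-6; an iodo group at C-8.
The substituents are ordered alphabetically, ignoring any di-/tri- multipliers.
The name is 6-bromo-8-iodononanal.

6-bromo-8-iodononanal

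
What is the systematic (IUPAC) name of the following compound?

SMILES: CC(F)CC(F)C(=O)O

2,4-difluoropentanoic acid

The longest chain bearing the –COOH group is 5 carbons long (pentane).
The principal characteristic group is a carboxylic acid (terminal –COOH), named with the suffix -oic acid.
Choose the numbering such that the carboxylic acid carbon is C-1 by definition.
This places fluoro groups at C-2 and C-4.
Assembling the pieces gives 2,4-difluoropentanoic acid.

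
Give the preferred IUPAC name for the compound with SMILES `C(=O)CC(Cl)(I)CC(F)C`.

The longest carbon chain that includes the –CHO group has 6 carbons, so the parent hydride is hexane.
The principal characteristic group is an aldehyde (terminal –CHO), named with the suffix -al.
Number the chain so that the aldehyde carbon is C-1 by definition.
This places a chloro group at C-3; a fluoro group at C-5; an iodo group at C-3.
Substituent prefixes are cited in alphabetical order (multiplying prefixes like di-/tri- are ignored for ordering).
Assembling the pieces gives 3-chloro-5-fluoro-3-iodohexanal.

3-chloro-5-fluoro-3-iodohexanal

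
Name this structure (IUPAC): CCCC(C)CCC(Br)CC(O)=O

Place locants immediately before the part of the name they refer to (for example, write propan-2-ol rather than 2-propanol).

3-bromo-6-methylnonanoic acid

The longest carbon chain that includes the –COOH group has 9 carbons, so the parent hydride is nonane.
A carboxylic acid (terminal –COOH) is the principal characteristic group, giving the suffix -oic acid.
Choose the numbering such that the carboxylic acid carbon is C-1 by definition.
That gives a bromo group at C-3; a methyl group at C-6.
Substituent prefixes are cited in alphabetical order (multiplying prefixes like di-/tri- are ignored for ordering).
The name is 3-bromo-6-methylnonanoic acid.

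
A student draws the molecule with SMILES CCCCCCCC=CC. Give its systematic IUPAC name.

Counting along the main chain through the multiple bond gives 10 carbons: the parent is decane.
A C=C double bond in the chain gives the infix -ene-.
Choose the numbering such that numbering from this end puts the double bond at C-2 rather than C-8.
With this numbering: the double bond between C-2 and C-3.
Assembling the pieces gives dec-2-ene.

dec-2-ene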